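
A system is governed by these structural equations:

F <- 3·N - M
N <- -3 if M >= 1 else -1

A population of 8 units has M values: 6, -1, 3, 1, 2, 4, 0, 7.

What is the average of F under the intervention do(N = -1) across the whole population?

-5.75

Under do(N=-1), N's equation is replaced by N=-1 for every unit. Per-unit F: -9, -2, -6, -4, -5, -7, -3, -10. Mean = -5.75.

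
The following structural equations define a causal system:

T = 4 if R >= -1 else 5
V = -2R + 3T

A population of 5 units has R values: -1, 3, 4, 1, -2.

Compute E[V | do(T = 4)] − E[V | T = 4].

Under do(T=4), T's equation is replaced by T=4 for every unit. Per-unit V: 14, 6, 4, 10, 16. Mean = 10.
E[V|T=4] averages over only the 4 units with T=4 (R = -1, 3, 4, 1): V = 14, 6, 4, 10, mean 8.5.
Difference = 10 − 8.5 = 1.5.

1.5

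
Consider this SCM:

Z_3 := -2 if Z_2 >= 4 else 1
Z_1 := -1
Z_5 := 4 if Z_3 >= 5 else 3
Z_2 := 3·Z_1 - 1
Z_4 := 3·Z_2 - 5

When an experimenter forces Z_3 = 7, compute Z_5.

4

do(Z_3=7) replaces the equation Z_3 := -2 if Z_2 >= 4 else 1 with the constant Z_3 = 7.
Z_5 = 4 if Z_3 >= 5 else 3  [with Z_3=7]  = 4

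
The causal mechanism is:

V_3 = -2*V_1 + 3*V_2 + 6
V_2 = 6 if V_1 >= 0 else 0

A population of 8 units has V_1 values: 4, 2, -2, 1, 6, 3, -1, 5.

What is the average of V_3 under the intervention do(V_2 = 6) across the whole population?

19.5

The intervention sets V_2=6 in all 8 units regardless of V_1. Recomputing V_3 per unit gives 16, 20, 28, 22, 12, 18, 26, 14; average 19.5.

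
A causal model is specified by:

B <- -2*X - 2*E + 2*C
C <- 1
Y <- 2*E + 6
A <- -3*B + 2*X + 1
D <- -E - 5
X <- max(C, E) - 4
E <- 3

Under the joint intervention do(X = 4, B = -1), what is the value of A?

Setting X = 4, B = -1 by intervention discards those variables' equations.
A = -3*B + 2*X + 1  [with B=-1, X=4]  = 12

12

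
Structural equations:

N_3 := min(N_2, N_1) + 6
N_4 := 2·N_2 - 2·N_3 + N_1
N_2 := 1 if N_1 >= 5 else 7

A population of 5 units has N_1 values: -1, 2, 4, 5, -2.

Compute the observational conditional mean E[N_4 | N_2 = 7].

Conditioning on N_2=7 selects the 4 unit(s) with N_1 ∈ {-1, 2, 4, -2}. Their N_4 values: 3, 0, -2, 4. Mean = 1.25.

1.25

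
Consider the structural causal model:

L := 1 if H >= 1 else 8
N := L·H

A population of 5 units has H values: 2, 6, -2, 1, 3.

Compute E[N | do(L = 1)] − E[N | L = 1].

-1

The intervention sets L=1 in all 5 units regardless of H. Recomputing N per unit gives 2, 6, -2, 1, 3; average 2.
Conditioning on L=1 selects the 4 unit(s) with H ∈ {2, 6, 1, 3}. Their N values: 2, 6, 1, 3. Mean = 3.
Difference = 2 − 3 = -1.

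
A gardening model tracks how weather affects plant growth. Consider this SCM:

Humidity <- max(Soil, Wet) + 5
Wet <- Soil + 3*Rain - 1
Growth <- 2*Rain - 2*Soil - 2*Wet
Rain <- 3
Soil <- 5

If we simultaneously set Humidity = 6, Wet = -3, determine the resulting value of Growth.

Under do(Humidity = 6, Wet = -3), each intervened variable's structural equation is replaced by its fixed value.
Growth = 2*Rain - 2*Soil - 2*Wet  [with Rain=3, Soil=5, Wet=-3]  = 2

2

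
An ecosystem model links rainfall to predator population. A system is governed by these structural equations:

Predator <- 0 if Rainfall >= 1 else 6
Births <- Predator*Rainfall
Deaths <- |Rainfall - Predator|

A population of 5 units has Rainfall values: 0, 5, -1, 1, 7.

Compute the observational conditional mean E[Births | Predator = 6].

Observing Predator=6 restricts to units where Predator's equation naturally yields 6: Rainfall ∈ {0, -1}. In that subpopulation Births = 0, -6, mean -3.

-3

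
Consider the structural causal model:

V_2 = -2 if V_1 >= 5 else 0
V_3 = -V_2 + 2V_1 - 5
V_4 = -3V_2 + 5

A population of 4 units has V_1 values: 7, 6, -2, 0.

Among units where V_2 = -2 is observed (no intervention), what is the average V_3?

Observing V_2=-2 restricts to units where V_2's equation naturally yields -2: V_1 ∈ {7, 6}. In that subpopulation V_3 = 11, 9, mean 10.

10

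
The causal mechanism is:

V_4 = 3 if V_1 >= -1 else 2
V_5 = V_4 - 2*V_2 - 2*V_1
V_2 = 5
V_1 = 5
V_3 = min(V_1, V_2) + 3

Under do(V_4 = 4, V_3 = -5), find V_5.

The joint intervention fixes V_4 = 4, V_3 = -5, removing each variable's own equation.
V_5 = V_4 - 2*V_2 - 2*V_1  [with V_4=4, V_2=5, V_1=5]  = -16

-16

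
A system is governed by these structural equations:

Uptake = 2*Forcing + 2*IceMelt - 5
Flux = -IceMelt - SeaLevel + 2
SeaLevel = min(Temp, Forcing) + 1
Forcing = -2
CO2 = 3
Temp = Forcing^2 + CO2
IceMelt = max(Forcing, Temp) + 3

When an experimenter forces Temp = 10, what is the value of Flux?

The intervention breaks the incoming arrows to Temp: Temp = Forcing^2 + CO2 no longer applies, and Temp = 10.
IceMelt = max(Forcing, Temp) + 3  [with Forcing=-2, Temp=10]  = 13
SeaLevel = min(Temp, Forcing) + 1  [with Temp=10, Forcing=-2]  = -1
Flux = -IceMelt - SeaLevel + 2  [with IceMelt=13, SeaLevel=-1]  = -10

-10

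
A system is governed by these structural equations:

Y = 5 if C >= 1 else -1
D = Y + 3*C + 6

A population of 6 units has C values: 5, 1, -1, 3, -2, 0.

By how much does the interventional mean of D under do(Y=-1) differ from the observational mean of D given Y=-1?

Every unit gets Y=-1 under the intervention. D values become 20, 8, 2, 14, -1, 5; E[D|do(Y=-1)] = 8.
E[D|Y=-1] averages over only the 3 units with Y=-1 (C = -1, -2, 0): D = 2, -1, 5, mean 2.
Difference = 8 − 2 = 6.

6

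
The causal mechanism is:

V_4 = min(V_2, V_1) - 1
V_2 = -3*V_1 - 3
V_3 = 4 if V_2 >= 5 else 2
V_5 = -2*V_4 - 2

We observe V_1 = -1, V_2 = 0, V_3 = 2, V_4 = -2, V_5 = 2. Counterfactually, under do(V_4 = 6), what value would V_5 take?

Intervening sets V_4 = 6 and removes its equation (V_4 = min(V_2, V_1) - 1).
V_5 = -2*V_4 - 2  [with V_4=6]  = -14

-14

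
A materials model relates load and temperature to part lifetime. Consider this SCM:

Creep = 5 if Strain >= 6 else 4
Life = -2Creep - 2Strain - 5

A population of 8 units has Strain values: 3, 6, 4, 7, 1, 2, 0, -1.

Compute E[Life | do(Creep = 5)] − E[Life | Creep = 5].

do(Creep=5) breaks Creep's dependence on Strain. With Creep=5 fixed, Life across the units is -21, -27, -23, -29, -17, -19, -15, -13, mean -20.5.
Observing Creep=5 restricts to units where Creep's equation naturally yields 5: Strain ∈ {6, 7}. In that subpopulation Life = -27, -29, mean -28.
Difference = -20.5 − (-28) = 7.5.

7.5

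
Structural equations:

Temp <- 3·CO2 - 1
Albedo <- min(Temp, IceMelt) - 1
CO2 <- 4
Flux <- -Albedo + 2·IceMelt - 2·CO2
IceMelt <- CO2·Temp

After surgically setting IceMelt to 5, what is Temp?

Under do(IceMelt=5), the mechanism IceMelt <- CO2·Temp is discarded; IceMelt is fixed at 5.
Since Temp is not a descendant of the intervened variable, it is unaffected.
Temp = 3·CO2 - 1  [with CO2=4]  = 11

11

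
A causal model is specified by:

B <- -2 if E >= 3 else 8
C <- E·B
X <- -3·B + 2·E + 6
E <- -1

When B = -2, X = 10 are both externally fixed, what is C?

Setting B = -2, X = 10 by intervention discards those variables' equations.
C = E·B  [with E=-1, B=-2]  = 2

2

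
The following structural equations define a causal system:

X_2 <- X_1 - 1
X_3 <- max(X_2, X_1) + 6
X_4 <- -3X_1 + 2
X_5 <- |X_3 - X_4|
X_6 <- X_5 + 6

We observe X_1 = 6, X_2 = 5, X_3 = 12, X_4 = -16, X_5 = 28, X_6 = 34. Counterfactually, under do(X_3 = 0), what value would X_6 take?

22

The intervention breaks the incoming arrows to X_3: X_3 <- max(X_2, X_1) + 6 no longer applies, and X_3 = 0.
X_4 = -3X_1 + 2  [with X_1=6]  = -16
X_5 = |X_3 - X_4|  [with X_3=0, X_4=-16]  = 16
X_6 = X_5 + 6  [with X_5=16]  = 22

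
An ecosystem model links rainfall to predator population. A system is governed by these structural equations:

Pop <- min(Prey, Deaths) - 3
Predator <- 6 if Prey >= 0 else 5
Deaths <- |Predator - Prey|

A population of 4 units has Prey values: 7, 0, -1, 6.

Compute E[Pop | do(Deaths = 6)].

-0.25

do(Deaths=6) breaks Deaths's dependence on Prey. With Deaths=6 fixed, Pop across the units is 3, -3, -4, 3, mean -0.25.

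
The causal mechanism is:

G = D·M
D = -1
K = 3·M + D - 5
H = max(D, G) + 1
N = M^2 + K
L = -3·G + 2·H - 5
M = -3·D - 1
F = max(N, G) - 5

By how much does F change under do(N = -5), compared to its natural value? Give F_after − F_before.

do(N=-5) replaces the equation N = M^2 + K with the constant N = -5.
M = -3·D - 1  [with D=-1]  = 2
G = D·M  [with D=-1, M=2]  = -2
F = max(N, G) - 5  [with N=-5, G=-2]  = -7
Without intervention: M = -3·D - 1  [with D=-1]  = 2; G = D·M  [with D=-1, M=2]  = -2; K = 3·M + D - 5  [with M=2, D=-1]  = 0; N = M^2 + K  [with M=2, K=0]  = 4; F = max(N, G) - 5  [with N=4, G=-2]  = -1.
Change = -7 − (-1) = -6.

-6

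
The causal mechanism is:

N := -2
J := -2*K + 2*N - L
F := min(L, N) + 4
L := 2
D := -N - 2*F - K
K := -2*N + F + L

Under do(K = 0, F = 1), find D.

The joint intervention fixes K = 0, F = 1, removing each variable's own equation.
D = -N - 2*F - K  [with N=-2, F=1, K=0]  = 0

0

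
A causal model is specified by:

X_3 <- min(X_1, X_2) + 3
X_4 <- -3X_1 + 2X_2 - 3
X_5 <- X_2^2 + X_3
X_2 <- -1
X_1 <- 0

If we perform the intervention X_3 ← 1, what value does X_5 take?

do(X_3=1) replaces the equation X_3 <- min(X_1, X_2) + 3 with the constant X_3 = 1.
X_5 = X_2^2 + X_3  [with X_2=-1, X_3=1]  = 2

2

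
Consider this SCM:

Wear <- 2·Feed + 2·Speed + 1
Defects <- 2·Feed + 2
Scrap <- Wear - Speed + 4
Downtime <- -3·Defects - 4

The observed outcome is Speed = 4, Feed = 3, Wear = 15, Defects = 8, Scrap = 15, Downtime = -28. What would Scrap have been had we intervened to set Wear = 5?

do(Wear=5) replaces the equation Wear <- 2·Feed + 2·Speed + 1 with the constant Wear = 5.
Scrap = Wear - Speed + 4  [with Wear=5, Speed=4]  = 5

5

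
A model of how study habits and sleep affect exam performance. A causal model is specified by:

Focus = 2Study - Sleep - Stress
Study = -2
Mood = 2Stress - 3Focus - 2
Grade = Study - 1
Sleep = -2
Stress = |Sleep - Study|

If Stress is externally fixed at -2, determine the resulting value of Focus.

The intervention breaks the incoming arrows to Stress: Stress = |Sleep - Study| no longer applies, and Stress = -2.
Focus = 2Study - Sleep - Stress  [with Study=-2, Sleep=-2, Stress=-2]  = 0

0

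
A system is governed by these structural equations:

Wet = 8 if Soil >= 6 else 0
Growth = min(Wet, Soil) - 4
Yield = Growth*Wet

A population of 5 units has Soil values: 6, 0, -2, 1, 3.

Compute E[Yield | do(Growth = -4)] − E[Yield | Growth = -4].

-6.4

Under do(Growth=-4), Growth's equation is replaced by Growth=-4 for every unit. Per-unit Yield: -32, 0, 0, 0, 0. Mean = -6.4.
E[Yield|Growth=-4] averages over only the 3 units with Growth=-4 (Soil = 0, 1, 3): Yield = 0, 0, 0, mean 0.
Difference = -6.4 − 0 = -6.4.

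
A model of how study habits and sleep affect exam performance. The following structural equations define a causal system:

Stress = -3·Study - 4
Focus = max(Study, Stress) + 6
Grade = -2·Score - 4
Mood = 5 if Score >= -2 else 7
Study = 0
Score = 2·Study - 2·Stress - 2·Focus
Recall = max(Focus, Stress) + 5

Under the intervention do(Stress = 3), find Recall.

14

Under do(Stress=3), the mechanism Stress = -3·Study - 4 is discarded; Stress is fixed at 3.
Focus = max(Study, Stress) + 6  [with Study=0, Stress=3]  = 9
Recall = max(Focus, Stress) + 5  [with Focus=9, Stress=3]  = 14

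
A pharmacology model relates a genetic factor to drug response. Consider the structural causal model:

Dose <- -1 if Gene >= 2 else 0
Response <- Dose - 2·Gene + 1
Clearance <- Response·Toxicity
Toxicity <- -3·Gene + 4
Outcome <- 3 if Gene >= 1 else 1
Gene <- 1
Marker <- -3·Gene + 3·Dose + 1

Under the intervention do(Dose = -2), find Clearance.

-3

Under do(Dose=-2), the mechanism Dose <- -1 if Gene >= 2 else 0 is discarded; Dose is fixed at -2.
Response = Dose - 2·Gene + 1  [with Dose=-2, Gene=1]  = -3
Toxicity = -3·Gene + 4  [with Gene=1]  = 1
Clearance = Response·Toxicity  [with Response=-3, Toxicity=1]  = -3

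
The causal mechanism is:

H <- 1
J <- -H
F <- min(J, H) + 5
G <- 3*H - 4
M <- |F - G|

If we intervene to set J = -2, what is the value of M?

4

do(J=-2) replaces the equation J <- -H with the constant J = -2.
F = min(J, H) + 5  [with J=-2, H=1]  = 3
G = 3*H - 4  [with H=1]  = -1
M = |F - G|  [with F=3, G=-1]  = 4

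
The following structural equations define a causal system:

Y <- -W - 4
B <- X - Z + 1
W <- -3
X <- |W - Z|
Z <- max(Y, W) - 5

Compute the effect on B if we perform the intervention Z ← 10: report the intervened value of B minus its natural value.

do(Z=10) replaces the equation Z <- max(Y, W) - 5 with the constant Z = 10.
X = |W - Z|  [with W=-3, Z=10]  = 13
B = X - Z + 1  [with X=13, Z=10]  = 4
Without intervention: Y = -W - 4  [with W=-3]  = -1; Z = max(Y, W) - 5  [with Y=-1, W=-3]  = -6; X = |W - Z|  [with W=-3, Z=-6]  = 3; B = X - Z + 1  [with X=3, Z=-6]  = 10.
Change = 4 − 10 = -6.

-6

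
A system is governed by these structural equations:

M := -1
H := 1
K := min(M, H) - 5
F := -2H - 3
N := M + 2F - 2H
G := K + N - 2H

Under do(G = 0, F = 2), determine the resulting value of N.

1

Setting G = 0, F = 2 by intervention discards those variables' equations.
N = M + 2F - 2H  [with M=-1, F=2, H=1]  = 1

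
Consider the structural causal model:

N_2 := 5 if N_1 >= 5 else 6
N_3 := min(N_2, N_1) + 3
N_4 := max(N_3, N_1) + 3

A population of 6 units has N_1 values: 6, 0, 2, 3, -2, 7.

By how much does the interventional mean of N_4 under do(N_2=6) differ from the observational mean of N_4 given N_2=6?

The intervention sets N_2=6 in all 6 units regardless of N_1. Recomputing N_4 per unit gives 12, 6, 8, 9, 4, 12; average 8.5.
Conditioning on N_2=6 selects the 4 unit(s) with N_1 ∈ {0, 2, 3, -2}. Their N_4 values: 6, 8, 9, 4. Mean = 6.75.
Difference = 8.5 − 6.75 = 1.75.

1.75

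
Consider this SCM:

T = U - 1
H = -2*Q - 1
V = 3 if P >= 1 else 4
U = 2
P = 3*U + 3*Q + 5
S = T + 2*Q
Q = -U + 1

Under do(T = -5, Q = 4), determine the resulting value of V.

The joint intervention fixes T = -5, Q = 4, removing each variable's own equation.
P = 3*U + 3*Q + 5  [with U=2, Q=4]  = 23
V = 3 if P >= 1 else 4  [with P=23]  = 3

3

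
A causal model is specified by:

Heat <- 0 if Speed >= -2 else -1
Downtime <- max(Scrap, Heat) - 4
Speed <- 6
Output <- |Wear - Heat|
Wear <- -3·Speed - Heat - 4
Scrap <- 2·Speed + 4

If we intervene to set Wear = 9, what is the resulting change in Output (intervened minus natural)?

-13

do(Wear=9) replaces the equation Wear <- -3·Speed - Heat - 4 with the constant Wear = 9.
Heat = 0 if Speed >= -2 else -1  [with Speed=6]  = 0
Output = |Wear - Heat|  [with Wear=9, Heat=0]  = 9
Without intervention: Heat = 0 if Speed >= -2 else -1  [with Speed=6]  = 0; Wear = -3·Speed - Heat - 4  [with Speed=6, Heat=0]  = -22; Output = |Wear - Heat|  [with Wear=-22, Heat=0]  = 22.
Change = 9 − 22 = -13.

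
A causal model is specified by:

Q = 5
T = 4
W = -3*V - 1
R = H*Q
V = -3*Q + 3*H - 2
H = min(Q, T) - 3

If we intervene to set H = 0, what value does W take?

50

The intervention breaks the incoming arrows to H: H = min(Q, T) - 3 no longer applies, and H = 0.
V = -3*Q + 3*H - 2  [with Q=5, H=0]  = -17
W = -3*V - 1  [with V=-17]  = 50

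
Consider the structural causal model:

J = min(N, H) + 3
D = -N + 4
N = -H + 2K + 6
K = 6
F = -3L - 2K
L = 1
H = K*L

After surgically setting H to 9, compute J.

The intervention breaks the incoming arrows to H: H = K*L no longer applies, and H = 9.
N = -H + 2K + 6  [with H=9, K=6]  = 9
J = min(N, H) + 3  [with N=9, H=9]  = 12

12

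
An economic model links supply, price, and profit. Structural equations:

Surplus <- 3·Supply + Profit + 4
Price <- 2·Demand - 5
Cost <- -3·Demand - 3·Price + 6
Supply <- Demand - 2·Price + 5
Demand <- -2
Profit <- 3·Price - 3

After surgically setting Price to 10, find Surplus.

-20

Under do(Price=10), the mechanism Price <- 2·Demand - 5 is discarded; Price is fixed at 10.
Supply = Demand - 2·Price + 5  [with Demand=-2, Price=10]  = -17
Profit = 3·Price - 3  [with Price=10]  = 27
Surplus = 3·Supply + Profit + 4  [with Supply=-17, Profit=27]  = -20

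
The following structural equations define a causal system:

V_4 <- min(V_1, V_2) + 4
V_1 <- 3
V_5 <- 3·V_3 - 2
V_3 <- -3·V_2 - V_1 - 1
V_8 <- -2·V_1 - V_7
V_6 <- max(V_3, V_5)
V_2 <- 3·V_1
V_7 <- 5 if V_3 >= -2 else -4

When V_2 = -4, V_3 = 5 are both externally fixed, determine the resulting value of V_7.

5

Under do(V_2 = -4, V_3 = 5), each intervened variable's structural equation is replaced by its fixed value.
V_7 = 5 if V_3 >= -2 else -4  [with V_3=5]  = 5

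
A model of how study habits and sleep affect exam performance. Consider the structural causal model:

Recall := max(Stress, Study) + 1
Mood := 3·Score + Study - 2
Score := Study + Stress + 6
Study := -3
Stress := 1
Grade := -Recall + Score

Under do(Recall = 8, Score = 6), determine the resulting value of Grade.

The joint intervention fixes Recall = 8, Score = 6, removing each variable's own equation.
Grade = -Recall + Score  [with Recall=8, Score=6]  = -2

-2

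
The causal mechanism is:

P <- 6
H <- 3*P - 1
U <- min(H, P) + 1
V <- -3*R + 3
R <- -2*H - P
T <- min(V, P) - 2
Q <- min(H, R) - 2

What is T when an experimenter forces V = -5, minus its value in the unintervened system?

The intervention breaks the incoming arrows to V: V <- -3*R + 3 no longer applies, and V = -5.
T = min(V, P) - 2  [with V=-5, P=6]  = -7
Without intervention: H = 3*P - 1  [with P=6]  = 17; R = -2*H - P  [with H=17, P=6]  = -40; V = -3*R + 3  [with R=-40]  = 123; T = min(V, P) - 2  [with V=123, P=6]  = 4.
Change = -7 − 4 = -11.

-11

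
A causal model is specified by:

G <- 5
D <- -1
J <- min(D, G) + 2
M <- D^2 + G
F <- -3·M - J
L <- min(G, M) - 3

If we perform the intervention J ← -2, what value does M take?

The intervention breaks the incoming arrows to J: J <- min(D, G) + 2 no longer applies, and J = -2.
M is not downstream of the intervention, so its value is determined by the original equations.
M = D^2 + G  [with D=-1, G=5]  = 6

6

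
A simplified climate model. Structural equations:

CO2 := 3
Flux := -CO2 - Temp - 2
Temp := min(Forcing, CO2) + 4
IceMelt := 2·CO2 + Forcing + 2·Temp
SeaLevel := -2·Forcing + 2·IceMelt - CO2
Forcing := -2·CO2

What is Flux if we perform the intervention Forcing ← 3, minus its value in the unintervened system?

Under do(Forcing=3), the mechanism Forcing := -2·CO2 is discarded; Forcing is fixed at 3.
Temp = min(Forcing, CO2) + 4  [with Forcing=3, CO2=3]  = 7
Flux = -CO2 - Temp - 2  [with CO2=3, Temp=7]  = -12
Without intervention: Forcing = -2·CO2  [with CO2=3]  = -6; Temp = min(Forcing, CO2) + 4  [with Forcing=-6, CO2=3]  = -2; Flux = -CO2 - Temp - 2  [with CO2=3, Temp=-2]  = -3.
Change = -12 − (-3) = -9.

-9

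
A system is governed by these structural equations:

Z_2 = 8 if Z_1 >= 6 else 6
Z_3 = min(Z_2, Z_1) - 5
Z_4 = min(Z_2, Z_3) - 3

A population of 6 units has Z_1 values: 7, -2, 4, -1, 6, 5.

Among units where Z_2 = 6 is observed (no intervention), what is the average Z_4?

Conditioning on Z_2=6 selects the 4 unit(s) with Z_1 ∈ {-2, 4, -1, 5}. Their Z_4 values: -10, -4, -9, -3. Mean = -6.5.

-6.5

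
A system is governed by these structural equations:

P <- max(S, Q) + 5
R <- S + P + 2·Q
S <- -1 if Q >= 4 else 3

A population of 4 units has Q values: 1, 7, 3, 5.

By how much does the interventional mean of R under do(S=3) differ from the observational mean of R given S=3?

The intervention sets S=3 in all 4 units regardless of Q. Recomputing R per unit gives 13, 29, 17, 23; average 20.5.
Conditioning on S=3 selects the 2 unit(s) with Q ∈ {1, 3}. Their R values: 13, 17. Mean = 15.
Difference = 20.5 − 15 = 5.5.

5.5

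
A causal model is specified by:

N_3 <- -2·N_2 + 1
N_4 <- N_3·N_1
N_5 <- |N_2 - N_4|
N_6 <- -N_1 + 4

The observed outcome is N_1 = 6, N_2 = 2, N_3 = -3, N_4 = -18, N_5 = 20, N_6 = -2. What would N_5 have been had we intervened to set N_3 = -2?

do(N_3=-2) replaces the equation N_3 <- -2·N_2 + 1 with the constant N_3 = -2.
N_4 = N_3·N_1  [with N_3=-2, N_1=6]  = -12
N_5 = |N_2 - N_4|  [with N_2=2, N_4=-12]  = 14

14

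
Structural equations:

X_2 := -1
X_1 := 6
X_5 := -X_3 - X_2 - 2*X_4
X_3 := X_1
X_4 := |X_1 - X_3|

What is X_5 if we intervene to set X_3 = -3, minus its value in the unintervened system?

-9

do(X_3=-3) replaces the equation X_3 := X_1 with the constant X_3 = -3.
X_4 = |X_1 - X_3|  [with X_1=6, X_3=-3]  = 9
X_5 = -X_3 - X_2 - 2*X_4  [with X_3=-3, X_2=-1, X_4=9]  = -14
Without intervention: X_3 = X_1  [with X_1=6]  = 6; X_4 = |X_1 - X_3|  [with X_1=6, X_3=6]  = 0; X_5 = -X_3 - X_2 - 2*X_4  [with X_3=6, X_2=-1, X_4=0]  = -5.
Change = -14 − (-5) = -9.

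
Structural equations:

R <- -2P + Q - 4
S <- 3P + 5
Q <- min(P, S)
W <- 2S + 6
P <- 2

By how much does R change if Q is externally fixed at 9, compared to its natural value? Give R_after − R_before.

Intervening sets Q = 9 and removes its equation (Q <- min(P, S)).
R = -2P + Q - 4  [with P=2, Q=9]  = 1
Without intervention: S = 3P + 5  [with P=2]  = 11; Q = min(P, S)  [with P=2, S=11]  = 2; R = -2P + Q - 4  [with P=2, Q=2]  = -6.
Change = 1 − (-6) = 7.

7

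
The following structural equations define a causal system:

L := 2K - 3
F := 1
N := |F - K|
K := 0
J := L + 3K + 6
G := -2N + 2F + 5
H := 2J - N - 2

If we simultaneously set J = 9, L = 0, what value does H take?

Setting J = 9, L = 0 by intervention discards those variables' equations.
N = |F - K|  [with F=1, K=0]  = 1
H = 2J - N - 2  [with J=9, N=1]  = 15

15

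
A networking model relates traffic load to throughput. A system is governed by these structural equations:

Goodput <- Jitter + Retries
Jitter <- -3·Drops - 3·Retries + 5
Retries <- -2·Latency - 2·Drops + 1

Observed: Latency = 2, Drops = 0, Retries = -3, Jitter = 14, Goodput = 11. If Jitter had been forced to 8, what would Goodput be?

5

Intervening sets Jitter = 8 and removes its equation (Jitter <- -3·Drops - 3·Retries + 5).
Retries = -2·Latency - 2·Drops + 1  [with Latency=2, Drops=0]  = -3
Goodput = Jitter + Retries  [with Jitter=8, Retries=-3]  = 5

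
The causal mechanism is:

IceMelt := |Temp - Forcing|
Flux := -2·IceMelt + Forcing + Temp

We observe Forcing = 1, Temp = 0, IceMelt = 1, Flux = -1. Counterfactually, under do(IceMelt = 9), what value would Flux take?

-17

The intervention breaks the incoming arrows to IceMelt: IceMelt := |Temp - Forcing| no longer applies, and IceMelt = 9.
Flux = -2·IceMelt + Forcing + Temp  [with IceMelt=9, Forcing=1, Temp=0]  = -17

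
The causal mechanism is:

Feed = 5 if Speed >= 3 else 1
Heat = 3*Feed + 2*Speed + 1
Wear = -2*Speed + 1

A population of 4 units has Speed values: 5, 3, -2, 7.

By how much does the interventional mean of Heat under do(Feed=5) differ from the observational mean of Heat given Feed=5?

do(Feed=5) breaks Feed's dependence on Speed. With Feed=5 fixed, Heat across the units is 26, 22, 12, 30, mean 22.5.
Conditioning on Feed=5 selects the 3 unit(s) with Speed ∈ {5, 3, 7}. Their Heat values: 26, 22, 30. Mean = 26.
Difference = 22.5 − 26 = -3.5.

-3.5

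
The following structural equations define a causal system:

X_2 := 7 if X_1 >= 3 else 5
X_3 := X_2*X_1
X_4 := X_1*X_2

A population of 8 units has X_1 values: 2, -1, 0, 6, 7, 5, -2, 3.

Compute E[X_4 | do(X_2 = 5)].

12.5

Every unit gets X_2=5 under the intervention. X_4 values become 10, -5, 0, 30, 35, 25, -10, 15; E[X_4|do(X_2=5)] = 12.5.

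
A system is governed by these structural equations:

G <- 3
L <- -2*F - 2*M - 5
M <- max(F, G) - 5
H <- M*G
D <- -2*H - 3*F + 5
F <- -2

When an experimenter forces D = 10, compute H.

-6

The intervention breaks the incoming arrows to D: D <- -2*H - 3*F + 5 no longer applies, and D = 10.
Since H is not a descendant of the intervened variable, it is unaffected.
M = max(F, G) - 5  [with F=-2, G=3]  = -2
H = M*G  [with M=-2, G=3]  = -6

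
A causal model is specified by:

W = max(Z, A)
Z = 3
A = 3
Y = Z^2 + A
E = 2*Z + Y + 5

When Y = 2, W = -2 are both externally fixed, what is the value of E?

The joint intervention fixes Y = 2, W = -2, removing each variable's own equation.
E = 2*Z + Y + 5  [with Z=3, Y=2]  = 13

13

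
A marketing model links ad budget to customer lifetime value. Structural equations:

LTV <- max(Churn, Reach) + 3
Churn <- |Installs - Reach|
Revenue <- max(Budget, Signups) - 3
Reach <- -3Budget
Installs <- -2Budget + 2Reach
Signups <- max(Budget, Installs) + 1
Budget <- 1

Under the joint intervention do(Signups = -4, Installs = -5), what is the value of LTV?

5

The joint intervention fixes Signups = -4, Installs = -5, removing each variable's own equation.
Reach = -3Budget  [with Budget=1]  = -3
Churn = |Installs - Reach|  [with Installs=-5, Reach=-3]  = 2
LTV = max(Churn, Reach) + 3  [with Churn=2, Reach=-3]  = 5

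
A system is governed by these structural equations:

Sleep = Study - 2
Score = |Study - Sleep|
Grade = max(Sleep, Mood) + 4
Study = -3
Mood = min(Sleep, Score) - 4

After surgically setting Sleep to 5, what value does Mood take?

Under do(Sleep=5), the mechanism Sleep = Study - 2 is discarded; Sleep is fixed at 5.
Score = |Study - Sleep|  [with Study=-3, Sleep=5]  = 8
Mood = min(Sleep, Score) - 4  [with Sleep=5, Score=8]  = 1

1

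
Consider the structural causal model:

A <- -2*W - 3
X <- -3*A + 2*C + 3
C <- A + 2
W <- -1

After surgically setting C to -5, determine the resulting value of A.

-1

Under do(C=-5), the mechanism C <- A + 2 is discarded; C is fixed at -5.
Since A is not a descendant of the intervened variable, it is unaffected.
A = -2*W - 3  [with W=-1]  = -1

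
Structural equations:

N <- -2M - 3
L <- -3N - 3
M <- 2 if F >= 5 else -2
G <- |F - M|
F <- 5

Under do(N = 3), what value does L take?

-12

do(N=3) replaces the equation N <- -2M - 3 with the constant N = 3.
L = -3N - 3  [with N=3]  = -12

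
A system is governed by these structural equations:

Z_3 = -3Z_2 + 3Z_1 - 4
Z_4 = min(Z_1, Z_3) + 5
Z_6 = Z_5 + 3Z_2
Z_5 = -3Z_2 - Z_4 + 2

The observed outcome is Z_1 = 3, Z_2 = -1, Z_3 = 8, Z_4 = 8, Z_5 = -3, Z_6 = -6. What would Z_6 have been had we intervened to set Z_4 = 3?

Under do(Z_4=3), the mechanism Z_4 = min(Z_1, Z_3) + 5 is discarded; Z_4 is fixed at 3.
Z_5 = -3Z_2 - Z_4 + 2  [with Z_2=-1, Z_4=3]  = 2
Z_6 = Z_5 + 3Z_2  [with Z_5=2, Z_2=-1]  = -1

-1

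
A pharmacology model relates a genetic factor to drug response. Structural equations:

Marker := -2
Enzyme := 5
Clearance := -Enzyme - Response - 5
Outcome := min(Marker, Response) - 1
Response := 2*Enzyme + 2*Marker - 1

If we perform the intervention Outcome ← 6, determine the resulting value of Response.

5

do(Outcome=6) replaces the equation Outcome := min(Marker, Response) - 1 with the constant Outcome = 6.
Response is not downstream of the intervention, so its value is determined by the original equations.
Response = 2*Enzyme + 2*Marker - 1  [with Enzyme=5, Marker=-2]  = 5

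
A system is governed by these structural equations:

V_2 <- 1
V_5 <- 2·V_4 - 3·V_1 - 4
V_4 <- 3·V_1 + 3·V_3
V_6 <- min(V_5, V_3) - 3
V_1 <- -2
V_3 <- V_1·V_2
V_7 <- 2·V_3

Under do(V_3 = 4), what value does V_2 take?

Under do(V_3=4), the mechanism V_3 <- V_1·V_2 is discarded; V_3 is fixed at 4.
Since V_2 is not a descendant of the intervened variable, it is unaffected.

1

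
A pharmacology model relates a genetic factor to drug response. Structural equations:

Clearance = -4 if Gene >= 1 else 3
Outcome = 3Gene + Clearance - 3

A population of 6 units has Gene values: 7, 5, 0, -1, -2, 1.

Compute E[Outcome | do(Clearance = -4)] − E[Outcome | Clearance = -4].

The intervention sets Clearance=-4 in all 6 units regardless of Gene. Recomputing Outcome per unit gives 14, 8, -7, -10, -13, -4; average -2.
Conditioning on Clearance=-4 selects the 3 unit(s) with Gene ∈ {7, 5, 1}. Their Outcome values: 14, 8, -4. Mean = 6.
Difference = -2 − 6 = -8.

-8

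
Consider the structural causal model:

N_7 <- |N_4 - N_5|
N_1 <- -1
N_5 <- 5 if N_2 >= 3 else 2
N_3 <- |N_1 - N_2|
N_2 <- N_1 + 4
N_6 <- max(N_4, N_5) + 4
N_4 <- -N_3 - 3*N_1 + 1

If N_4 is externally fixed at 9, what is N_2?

3

The intervention breaks the incoming arrows to N_4: N_4 <- -N_3 - 3*N_1 + 1 no longer applies, and N_4 = 9.
Since N_2 is not a descendant of the intervened variable, it is unaffected.
N_2 = N_1 + 4  [with N_1=-1]  = 3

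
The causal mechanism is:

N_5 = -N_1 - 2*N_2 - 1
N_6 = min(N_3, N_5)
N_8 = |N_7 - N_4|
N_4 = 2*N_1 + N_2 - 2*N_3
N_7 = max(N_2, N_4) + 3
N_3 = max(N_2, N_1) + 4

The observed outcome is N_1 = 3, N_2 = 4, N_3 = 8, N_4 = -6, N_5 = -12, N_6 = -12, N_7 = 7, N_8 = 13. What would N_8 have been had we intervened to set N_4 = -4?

do(N_4=-4) replaces the equation N_4 = 2*N_1 + N_2 - 2*N_3 with the constant N_4 = -4.
N_7 = max(N_2, N_4) + 3  [with N_2=4, N_4=-4]  = 7
N_8 = |N_7 - N_4|  [with N_7=7, N_4=-4]  = 11

11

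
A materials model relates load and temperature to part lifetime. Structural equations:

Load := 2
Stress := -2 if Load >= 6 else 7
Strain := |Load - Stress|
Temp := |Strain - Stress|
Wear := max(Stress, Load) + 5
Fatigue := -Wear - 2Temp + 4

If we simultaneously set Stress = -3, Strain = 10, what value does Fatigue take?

Under do(Stress = -3, Strain = 10), each intervened variable's structural equation is replaced by its fixed value.
Temp = |Strain - Stress|  [with Strain=10, Stress=-3]  = 13
Wear = max(Stress, Load) + 5  [with Stress=-3, Load=2]  = 7
Fatigue = -Wear - 2Temp + 4  [with Wear=7, Temp=13]  = -29

-29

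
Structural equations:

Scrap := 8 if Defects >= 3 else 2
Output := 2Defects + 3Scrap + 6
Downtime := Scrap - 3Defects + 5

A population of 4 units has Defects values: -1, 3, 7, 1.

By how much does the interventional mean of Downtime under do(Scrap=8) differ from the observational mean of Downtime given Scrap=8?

Every unit gets Scrap=8 under the intervention. Downtime values become 16, 4, -8, 10; E[Downtime|do(Scrap=8)] = 5.5.
E[Downtime|Scrap=8] averages over only the 2 units with Scrap=8 (Defects = 3, 7): Downtime = 4, -8, mean -2.
Difference = 5.5 − (-2) = 7.5.

7.5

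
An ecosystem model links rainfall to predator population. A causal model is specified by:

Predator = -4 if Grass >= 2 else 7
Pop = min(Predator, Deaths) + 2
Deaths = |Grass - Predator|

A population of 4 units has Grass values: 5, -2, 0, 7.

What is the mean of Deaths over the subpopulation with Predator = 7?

Conditioning on Predator=7 selects the 2 unit(s) with Grass ∈ {-2, 0}. Their Deaths values: 9, 7. Mean = 8.

8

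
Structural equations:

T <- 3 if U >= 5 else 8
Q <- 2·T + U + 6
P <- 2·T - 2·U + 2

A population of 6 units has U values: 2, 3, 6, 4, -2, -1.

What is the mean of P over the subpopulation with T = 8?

Observing T=8 restricts to units where T's equation naturally yields 8: U ∈ {2, 3, 4, -2, -1}. In that subpopulation P = 14, 12, 10, 22, 20, mean 15.6.

15.6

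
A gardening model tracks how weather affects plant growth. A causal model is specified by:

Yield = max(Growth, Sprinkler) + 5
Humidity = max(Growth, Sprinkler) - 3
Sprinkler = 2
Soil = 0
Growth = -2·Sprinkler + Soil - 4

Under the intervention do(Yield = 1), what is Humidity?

The intervention breaks the incoming arrows to Yield: Yield = max(Growth, Sprinkler) + 5 no longer applies, and Yield = 1.
Since Humidity is not a descendant of the intervened variable, it is unaffected.
Growth = -2·Sprinkler + Soil - 4  [with Sprinkler=2, Soil=0]  = -8
Humidity = max(Growth, Sprinkler) - 3  [with Growth=-8, Sprinkler=2]  = -1

-1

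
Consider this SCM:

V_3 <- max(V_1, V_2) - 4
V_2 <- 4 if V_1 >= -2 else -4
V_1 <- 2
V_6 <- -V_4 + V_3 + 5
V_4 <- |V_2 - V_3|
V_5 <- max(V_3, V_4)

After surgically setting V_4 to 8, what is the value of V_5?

8

Intervening sets V_4 = 8 and removes its equation (V_4 <- |V_2 - V_3|).
V_2 = 4 if V_1 >= -2 else -4  [with V_1=2]  = 4
V_3 = max(V_1, V_2) - 4  [with V_1=2, V_2=4]  = 0
V_5 = max(V_3, V_4)  [with V_3=0, V_4=8]  = 8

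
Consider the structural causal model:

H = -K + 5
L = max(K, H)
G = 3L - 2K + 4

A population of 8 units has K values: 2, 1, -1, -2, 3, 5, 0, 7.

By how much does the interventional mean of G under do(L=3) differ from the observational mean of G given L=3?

Under do(L=3), L's equation is replaced by L=3 for every unit. Per-unit G: 9, 11, 15, 17, 7, 3, 13, -1. Mean = 9.25.
Observing L=3 restricts to units where L's equation naturally yields 3: K ∈ {2, 3}. In that subpopulation G = 9, 7, mean 8.
Difference = 9.25 − 8 = 1.25.

1.25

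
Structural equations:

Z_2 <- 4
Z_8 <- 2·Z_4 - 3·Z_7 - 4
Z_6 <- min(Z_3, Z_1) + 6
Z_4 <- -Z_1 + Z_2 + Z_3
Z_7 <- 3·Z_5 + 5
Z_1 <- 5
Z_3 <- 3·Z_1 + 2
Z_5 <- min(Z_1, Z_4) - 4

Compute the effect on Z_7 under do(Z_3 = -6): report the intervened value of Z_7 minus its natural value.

-36

The intervention breaks the incoming arrows to Z_3: Z_3 <- 3·Z_1 + 2 no longer applies, and Z_3 = -6.
Z_4 = -Z_1 + Z_2 + Z_3  [with Z_1=5, Z_2=4, Z_3=-6]  = -7
Z_5 = min(Z_1, Z_4) - 4  [with Z_1=5, Z_4=-7]  = -11
Z_7 = 3·Z_5 + 5  [with Z_5=-11]  = -28
Without intervention: Z_3 = 3·Z_1 + 2  [with Z_1=5]  = 17; Z_4 = -Z_1 + Z_2 + Z_3  [with Z_1=5, Z_2=4, Z_3=17]  = 16; Z_5 = min(Z_1, Z_4) - 4  [with Z_1=5, Z_4=16]  = 1; Z_7 = 3·Z_5 + 5  [with Z_5=1]  = 8.
Change = -28 − 8 = -36.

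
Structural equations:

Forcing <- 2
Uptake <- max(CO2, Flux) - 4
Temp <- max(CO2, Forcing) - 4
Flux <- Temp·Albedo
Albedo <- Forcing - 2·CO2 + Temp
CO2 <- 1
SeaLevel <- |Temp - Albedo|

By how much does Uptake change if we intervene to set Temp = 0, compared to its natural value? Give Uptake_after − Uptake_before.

-3

The intervention breaks the incoming arrows to Temp: Temp <- max(CO2, Forcing) - 4 no longer applies, and Temp = 0.
Albedo = Forcing - 2·CO2 + Temp  [with Forcing=2, CO2=1, Temp=0]  = 0
Flux = Temp·Albedo  [with Temp=0, Albedo=0]  = 0
Uptake = max(CO2, Flux) - 4  [with CO2=1, Flux=0]  = -3
Without intervention: Temp = max(CO2, Forcing) - 4  [with CO2=1, Forcing=2]  = -2; Albedo = Forcing - 2·CO2 + Temp  [with Forcing=2, CO2=1, Temp=-2]  = -2; Flux = Temp·Albedo  [with Temp=-2, Albedo=-2]  = 4; Uptake = max(CO2, Flux) - 4  [with CO2=1, Flux=4]  = 0.
Change = -3 − 0 = -3.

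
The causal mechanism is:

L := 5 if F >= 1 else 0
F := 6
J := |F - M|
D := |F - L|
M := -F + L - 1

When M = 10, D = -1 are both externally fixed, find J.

The joint intervention fixes M = 10, D = -1, removing each variable's own equation.
J = |F - M|  [with F=6, M=10]  = 4

4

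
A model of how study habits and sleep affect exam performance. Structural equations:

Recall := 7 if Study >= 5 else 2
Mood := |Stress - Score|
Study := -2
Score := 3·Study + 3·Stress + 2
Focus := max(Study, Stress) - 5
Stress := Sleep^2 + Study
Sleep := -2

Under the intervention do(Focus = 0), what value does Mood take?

0

Under do(Focus=0), the mechanism Focus := max(Study, Stress) - 5 is discarded; Focus is fixed at 0.
Since Mood is not a descendant of the intervened variable, it is unaffected.
Stress = Sleep^2 + Study  [with Sleep=-2, Study=-2]  = 2
Score = 3·Study + 3·Stress + 2  [with Study=-2, Stress=2]  = 2
Mood = |Stress - Score|  [with Stress=2, Score=2]  = 0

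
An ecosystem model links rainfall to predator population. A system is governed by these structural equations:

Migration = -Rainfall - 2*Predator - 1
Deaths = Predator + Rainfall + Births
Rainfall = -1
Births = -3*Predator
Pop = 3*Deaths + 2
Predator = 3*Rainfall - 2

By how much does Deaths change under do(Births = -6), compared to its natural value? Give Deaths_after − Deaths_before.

The intervention breaks the incoming arrows to Births: Births = -3*Predator no longer applies, and Births = -6.
Predator = 3*Rainfall - 2  [with Rainfall=-1]  = -5
Deaths = Predator + Rainfall + Births  [with Predator=-5, Rainfall=-1, Births=-6]  = -12
Without intervention: Predator = 3*Rainfall - 2  [with Rainfall=-1]  = -5; Births = -3*Predator  [with Predator=-5]  = 15; Deaths = Predator + Rainfall + Births  [with Predator=-5, Rainfall=-1, Births=15]  = 9.
Change = -12 − 9 = -21.

-21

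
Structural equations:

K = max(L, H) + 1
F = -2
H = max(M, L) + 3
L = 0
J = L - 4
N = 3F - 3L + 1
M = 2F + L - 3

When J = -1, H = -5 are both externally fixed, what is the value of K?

1

Setting J = -1, H = -5 by intervention discards those variables' equations.
K = max(L, H) + 1  [with L=0, H=-5]  = 1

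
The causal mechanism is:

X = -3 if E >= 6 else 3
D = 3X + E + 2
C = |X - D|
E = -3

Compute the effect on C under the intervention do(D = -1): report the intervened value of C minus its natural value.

-1

The intervention breaks the incoming arrows to D: D = 3X + E + 2 no longer applies, and D = -1.
X = -3 if E >= 6 else 3  [with E=-3]  = 3
C = |X - D|  [with X=3, D=-1]  = 4
Without intervention: X = -3 if E >= 6 else 3  [with E=-3]  = 3; D = 3X + E + 2  [with X=3, E=-3]  = 8; C = |X - D|  [with X=3, D=8]  = 5.
Change = 4 − 5 = -1.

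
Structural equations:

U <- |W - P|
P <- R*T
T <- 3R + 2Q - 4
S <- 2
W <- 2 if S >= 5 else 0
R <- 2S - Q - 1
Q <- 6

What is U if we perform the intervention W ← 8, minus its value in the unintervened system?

2

The intervention breaks the incoming arrows to W: W <- 2 if S >= 5 else 0 no longer applies, and W = 8.
R = 2S - Q - 1  [with S=2, Q=6]  = -3
T = 3R + 2Q - 4  [with R=-3, Q=6]  = -1
P = R*T  [with R=-3, T=-1]  = 3
U = |W - P|  [with W=8, P=3]  = 5
Without intervention: W = 2 if S >= 5 else 0  [with S=2]  = 0; R = 2S - Q - 1  [with S=2, Q=6]  = -3; T = 3R + 2Q - 4  [with R=-3, Q=6]  = -1; P = R*T  [with R=-3, T=-1]  = 3; U = |W - P|  [with W=0, P=3]  = 3.
Change = 5 − 3 = 2.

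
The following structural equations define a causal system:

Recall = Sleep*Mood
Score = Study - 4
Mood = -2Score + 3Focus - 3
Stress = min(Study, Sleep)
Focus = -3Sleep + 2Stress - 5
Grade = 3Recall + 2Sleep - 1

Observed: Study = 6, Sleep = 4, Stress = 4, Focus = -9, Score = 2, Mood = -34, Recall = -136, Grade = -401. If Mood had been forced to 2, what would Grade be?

31

Intervening sets Mood = 2 and removes its equation (Mood = -2Score + 3Focus - 3).
Recall = Sleep*Mood  [with Sleep=4, Mood=2]  = 8
Grade = 3Recall + 2Sleep - 1  [with Recall=8, Sleep=4]  = 31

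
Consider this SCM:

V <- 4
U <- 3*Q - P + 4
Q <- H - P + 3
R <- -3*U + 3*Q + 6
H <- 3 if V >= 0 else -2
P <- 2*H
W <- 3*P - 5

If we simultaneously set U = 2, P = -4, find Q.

10

Under do(U = 2, P = -4), each intervened variable's structural equation is replaced by its fixed value.
H = 3 if V >= 0 else -2  [with V=4]  = 3
Q = H - P + 3  [with H=3, P=-4]  = 10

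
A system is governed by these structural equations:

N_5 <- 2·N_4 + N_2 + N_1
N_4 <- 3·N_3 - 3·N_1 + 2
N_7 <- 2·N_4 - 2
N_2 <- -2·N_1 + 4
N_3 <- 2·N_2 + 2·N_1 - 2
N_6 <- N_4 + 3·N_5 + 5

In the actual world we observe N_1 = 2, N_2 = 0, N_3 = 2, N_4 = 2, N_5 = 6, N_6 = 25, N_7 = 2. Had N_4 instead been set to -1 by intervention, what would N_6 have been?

4

Under do(N_4=-1), the mechanism N_4 <- 3·N_3 - 3·N_1 + 2 is discarded; N_4 is fixed at -1.
N_2 = -2·N_1 + 4  [with N_1=2]  = 0
N_5 = 2·N_4 + N_2 + N_1  [with N_4=-1, N_2=0, N_1=2]  = 0
N_6 = N_4 + 3·N_5 + 5  [with N_4=-1, N_5=0]  = 4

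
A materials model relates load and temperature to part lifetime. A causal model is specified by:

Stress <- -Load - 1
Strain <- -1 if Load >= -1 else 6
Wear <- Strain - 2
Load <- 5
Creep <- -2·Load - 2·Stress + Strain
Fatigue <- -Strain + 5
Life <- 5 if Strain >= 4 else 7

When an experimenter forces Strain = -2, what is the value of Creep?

0

The intervention breaks the incoming arrows to Strain: Strain <- -1 if Load >= -1 else 6 no longer applies, and Strain = -2.
Stress = -Load - 1  [with Load=5]  = -6
Creep = -2·Load - 2·Stress + Strain  [with Load=5, Stress=-6, Strain=-2]  = 0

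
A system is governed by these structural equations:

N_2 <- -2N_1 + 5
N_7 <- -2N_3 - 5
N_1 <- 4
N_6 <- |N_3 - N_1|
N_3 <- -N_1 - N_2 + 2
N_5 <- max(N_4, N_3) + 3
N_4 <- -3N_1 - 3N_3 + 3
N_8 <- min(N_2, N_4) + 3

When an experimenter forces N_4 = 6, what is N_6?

3

Under do(N_4=6), the mechanism N_4 <- -3N_1 - 3N_3 + 3 is discarded; N_4 is fixed at 6.
Since N_6 is not a descendant of the intervened variable, it is unaffected.
N_2 = -2N_1 + 5  [with N_1=4]  = -3
N_3 = -N_1 - N_2 + 2  [with N_1=4, N_2=-3]  = 1
N_6 = |N_3 - N_1|  [with N_3=1, N_1=4]  = 3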